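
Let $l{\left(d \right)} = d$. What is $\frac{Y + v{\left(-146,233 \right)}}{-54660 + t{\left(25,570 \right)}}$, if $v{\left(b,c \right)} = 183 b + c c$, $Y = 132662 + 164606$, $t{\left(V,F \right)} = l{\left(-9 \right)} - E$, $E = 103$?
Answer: $- \frac{324839}{54772} \approx -5.9307$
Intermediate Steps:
$t{\left(V,F \right)} = -112$ ($t{\left(V,F \right)} = -9 - 103 = -112$)
$Y = 297268$
$v{\left(b,c \right)} = c^{2} + 183 b$ ($v{\left(b,c \right)} = 183 b + c^{2} = c^{2} + 183 b$)
$\frac{Y + v{\left(-146,233 \right)}}{-54660 + t{\left(25,570 \right)}} = \frac{297268 + \left(233^{2} + 183 \left(-146\right)\right)}{-54660 - 112} = \frac{297268 + \left(54289 - 26718\right)}{-54772} = \left(297268 + 27571\right) \left(- \frac{1}{54772}\right) = 324839 \left(- \frac{1}{54772}\right) = - \frac{324839}{54772}$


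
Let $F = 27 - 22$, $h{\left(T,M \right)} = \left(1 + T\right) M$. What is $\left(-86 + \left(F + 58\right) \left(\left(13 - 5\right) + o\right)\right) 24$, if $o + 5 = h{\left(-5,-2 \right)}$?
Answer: $14568$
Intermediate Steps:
$h{\left(T,M \right)} = M \left(1 + T\right)$
$o = 3$ ($o = -5 - 2 \left(1 - 5\right) = -5 - -8 = -5 + 8 = 3$)
$F = 5$
$\left(-86 + \left(F + 58\right) \left(\left(13 - 5\right) + o\right)\right) 24 = \left(-86 + \left(5 + 58\right) \left(\left(13 - 5\right) + 3\right)\right) 24 = \left(-86 + 63 \left(8 + 3\right)\right) 24 = \left(-86 + 63 \cdot 11\right) 24 = \left(-86 + 693\right) 24 = 607 \cdot 24 = 14568$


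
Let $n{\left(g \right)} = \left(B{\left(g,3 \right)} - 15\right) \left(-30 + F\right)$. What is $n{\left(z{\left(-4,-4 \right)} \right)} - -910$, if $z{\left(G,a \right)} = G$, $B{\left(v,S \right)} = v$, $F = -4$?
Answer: $1556$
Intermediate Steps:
$n{\left(g \right)} = 510 - 34 g$ ($n{\left(g \right)} = \left(g - 15\right) \left(-30 - 4\right) = \left(-15 + g\right) \left(-34\right) = 510 - 34 g$)
$n{\left(z{\left(-4,-4 \right)} \right)} - -910 = \left(510 - -136\right) - -910 = \left(510 + 136\right) + 910 = 646 + 910 = 1556$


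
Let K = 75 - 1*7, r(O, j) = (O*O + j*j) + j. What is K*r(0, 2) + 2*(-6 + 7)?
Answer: 410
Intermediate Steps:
r(O, j) = j + O² + j² (r(O, j) = (O² + j²) + j = j + O² + j²)
K = 68 (K = 75 - 7 = 68)
K*r(0, 2) + 2*(-6 + 7) = 68*(2 + 0² + 2²) + 2*(-6 + 7) = 68*(2 + 0 + 4) + 2*1 = 68*6 + 2 = 408 + 2 = 410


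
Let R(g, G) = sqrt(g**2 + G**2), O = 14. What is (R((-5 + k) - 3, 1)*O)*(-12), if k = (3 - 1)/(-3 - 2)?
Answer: -168*sqrt(1789)/5 ≈ -1421.2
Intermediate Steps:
k = -2/5 (k = 2/(-5) = 2*(-1/5) = -2/5 ≈ -0.40000)
R(g, G) = sqrt(G**2 + g**2)
(R((-5 + k) - 3, 1)*O)*(-12) = (sqrt(1**2 + ((-5 - 2/5) - 3)**2)*14)*(-12) = (sqrt(1 + (-27/5 - 3)**2)*14)*(-12) = (sqrt(1 + (-42/5)**2)*14)*(-12) = (sqrt(1 + 1764/25)*14)*(-12) = (sqrt(1789/25)*14)*(-12) = ((sqrt(1789)/5)*14)*(-12) = (14*sqrt(1789)/5)*(-12) = -168*sqrt(1789)/5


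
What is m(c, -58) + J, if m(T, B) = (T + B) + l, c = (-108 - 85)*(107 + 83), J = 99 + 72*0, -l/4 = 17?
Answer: -36697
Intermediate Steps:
l = -68 (l = -4*17 = -68)
J = 99 (J = 99 + 0 = 99)
c = -36670 (c = -193*190 = -36670)
m(T, B) = -68 + B + T (m(T, B) = (T + B) - 68 = (B + T) - 68 = -68 + B + T)
m(c, -58) + J = (-68 - 58 - 36670) + 99 = -36796 + 99 = -36697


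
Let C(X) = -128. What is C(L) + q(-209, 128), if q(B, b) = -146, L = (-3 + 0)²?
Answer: -274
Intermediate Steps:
L = 9 (L = (-3)² = 9)
C(L) + q(-209, 128) = -128 - 146 = -274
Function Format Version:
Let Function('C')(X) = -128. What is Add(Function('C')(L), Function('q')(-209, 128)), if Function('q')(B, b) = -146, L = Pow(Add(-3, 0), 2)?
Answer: -274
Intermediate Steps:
L = 9 (L = Pow(-3, 2) = 9)
Add(Function('C')(L), Function('q')(-209, 128)) = Add(-128, -146) = -274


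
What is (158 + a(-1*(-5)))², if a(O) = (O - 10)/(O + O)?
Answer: 99225/4 ≈ 24806.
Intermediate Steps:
a(O) = (-10 + O)/(2*O) (a(O) = (-10 + O)/((2*O)) = (-10 + O)*(1/(2*O)) = (-10 + O)/(2*O))
(158 + a(-1*(-5)))² = (158 + (-10 - 1*(-5))/(2*((-1*(-5)))))² = (158 + (½)*(-10 + 5)/5)² = (158 + (½)*(⅕)*(-5))² = (158 - ½)² = (315/2)² = 99225/4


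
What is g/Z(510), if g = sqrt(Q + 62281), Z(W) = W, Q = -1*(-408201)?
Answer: sqrt(470482)/510 ≈ 1.3449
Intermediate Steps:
Q = 408201
g = sqrt(470482) (g = sqrt(408201 + 62281) = sqrt(470482) ≈ 685.92)
g/Z(510) = sqrt(470482)/510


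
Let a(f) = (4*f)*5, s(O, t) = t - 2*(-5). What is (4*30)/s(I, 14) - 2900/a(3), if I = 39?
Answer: -130/3 ≈ -43.333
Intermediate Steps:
s(O, t) = 10 + t (s(O, t) = t + 10 = 10 + t)
a(f) = 20*f
(4*30)/s(I, 14) - 2900/a(3) = (4*30)/(10 + 14) - 2900/(20*3) = 120/24 - 2900/60 = 120*(1/24) - 2900*1/60 = 5 - 145/3 = -130/3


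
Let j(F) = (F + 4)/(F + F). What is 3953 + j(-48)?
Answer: 94883/24 ≈ 3953.5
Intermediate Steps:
j(F) = (4 + F)/(2*F) (j(F) = (4 + F)/((2*F)) = (4 + F)*(1/(2*F)) = (4 + F)/(2*F))
3953 + j(-48) = 3953 + (½)*(4 - 48)/(-48) = 3953 + (½)*(-1/48)*(-44) = 3953 + 11/24 = 94883/24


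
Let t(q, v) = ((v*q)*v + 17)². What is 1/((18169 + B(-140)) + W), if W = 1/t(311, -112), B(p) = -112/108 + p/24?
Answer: 821845939089654/14926472481330992809 ≈ 5.5060e-5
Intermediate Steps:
B(p) = -28/27 + p/24 (B(p) = -112*1/108 + p*(1/24) = -28/27 + p/24)
t(q, v) = (17 + q*v²)² (t(q, v) = ((q*v)*v + 17)² = (q*v² + 17)² = (17 + q*v²)²)
W = 1/15219369242401 (W = 1/((17 + 311*(-112)²)²) = 1/((17 + 311*12544)²) = 1/((17 + 3901184)²) = 1/(3901201²) = 1/15219369242401 ≈ 6.5706e-14)
1/((18169 + B(-140)) + W) = 1/((18169 + (-28/27 + (1/24)*(-140))) + 1/15219369242401) = 1/((18169 + (-28/27 - 35/6)) + 1/15219369242401) = 1/((18169 - 371/54) + 1/15219369242401) = 1/(980755/54 + 1/15219369242401) = 1/(14926472481330992809/821845939089654) = 821845939089654/14926472481330992809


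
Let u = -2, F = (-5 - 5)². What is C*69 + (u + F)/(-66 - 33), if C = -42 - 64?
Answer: -724184/99 ≈ -7315.0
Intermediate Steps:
F = 100 (F = (-10)² = 100)
C = -106
C*69 + (u + F)/(-66 - 33) = -106*69 + (-2 + 100)/(-66 - 33) = -7314 + 98/(-99) = -7314 + 98*(-1/99) = -7314 - 98/99 = -724184/99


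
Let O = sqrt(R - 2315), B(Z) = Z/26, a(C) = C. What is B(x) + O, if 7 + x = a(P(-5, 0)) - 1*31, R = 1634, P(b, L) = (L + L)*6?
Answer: -19/13 + I*sqrt(681) ≈ -1.4615 + 26.096*I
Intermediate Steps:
P(b, L) = 12*L (P(b, L) = (2*L)*6 = 12*L)
x = -38 (x = -7 + (12*0 - 1*31) = -7 + (0 - 31) = -7 - 31 = -38)
B(Z) = Z/26 (B(Z) = Z*(1/26) = Z/26)
O = I*sqrt(681) (O = sqrt(1634 - 2315) = sqrt(-681) = I*sqrt(681) ≈ 26.096*I)
B(x) + O = (1/26)*(-38) + I*sqrt(681) = -19/13 + I*sqrt(681)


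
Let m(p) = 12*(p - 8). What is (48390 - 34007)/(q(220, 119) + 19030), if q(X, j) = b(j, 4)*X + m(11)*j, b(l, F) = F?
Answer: 14383/24194 ≈ 0.59449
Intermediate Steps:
m(p) = -96 + 12*p (m(p) = 12*(-8 + p) = -96 + 12*p)
q(X, j) = 4*X + 36*j (q(X, j) = 4*X + (-96 + 12*11)*j = 4*X + (-96 + 132)*j = 4*X + 36*j)
(48390 - 34007)/(q(220, 119) + 19030) = (48390 - 34007)/((4*220 + 36*119) + 19030) = 14383/((880 + 4284) + 19030) = 14383/(5164 + 19030) = 14383/24194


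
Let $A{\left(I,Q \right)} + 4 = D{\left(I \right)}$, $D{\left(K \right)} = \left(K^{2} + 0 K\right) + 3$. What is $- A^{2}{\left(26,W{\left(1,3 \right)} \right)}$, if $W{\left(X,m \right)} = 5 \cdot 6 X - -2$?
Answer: $-455625$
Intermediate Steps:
$D{\left(K \right)} = 3 + K^{2}$ ($D{\left(K \right)} = \left(K^{2} + 0\right) + 3 = K^{2} + 3 = 3 + K^{2}$)
$W{\left(X,m \right)} = 2 + 30 X$ ($W{\left(X,m \right)} = 30 X + 2 = 2 + 30 X$)
$A{\left(I,Q \right)} = -1 + I^{2}$ ($A{\left(I,Q \right)} = -4 + \left(3 + I^{2}\right) = -1 + I^{2}$)
$- A^{2}{\left(26,W{\left(1,3 \right)} \right)} = - \left(-1 + 26^{2}\right)^{2} = - \left(-1 + 676\right)^{2} = - 675^{2} = \left(-1\right) 455625 = -455625$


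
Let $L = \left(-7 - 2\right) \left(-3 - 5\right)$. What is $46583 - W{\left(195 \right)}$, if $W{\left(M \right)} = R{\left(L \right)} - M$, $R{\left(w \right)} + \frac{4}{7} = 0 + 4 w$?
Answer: $\frac{325434}{7} \approx 46491.0$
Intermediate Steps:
$L = 72$ ($L = \left(-9\right) \left(-8\right) = 72$)
$R{\left(w \right)} = - \frac{4}{7} + 4 w$ ($R{\left(w \right)} = - \frac{4}{7} + \left(0 + 4 w\right) = - \frac{4}{7} + 4 w$)
$W{\left(M \right)} = \frac{2012}{7} - M$ ($W{\left(M \right)} = \left(- \frac{4}{7} + 4 \cdot 72\right) - M = \left(- \frac{4}{7} + 288\right) - M = \frac{2012}{7} - M$)
$46583 - W{\left(195 \right)} = 46583 - \left(\frac{2012}{7} - 195\right) = 46583 - \frac{647}{7} = \frac{325434}{7}$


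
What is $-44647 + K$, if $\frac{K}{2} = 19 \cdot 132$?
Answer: $-39631$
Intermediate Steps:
$K = 5016$ ($K = 2 \cdot 19 \cdot 132 = 2 \cdot 2508 = 5016$)
$-44647 + K = -44647 + 5016 = -39631$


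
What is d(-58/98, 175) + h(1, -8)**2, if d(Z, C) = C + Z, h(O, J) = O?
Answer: 8595/49 ≈ 175.41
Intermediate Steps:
d(-58/98, 175) + h(1, -8)**2 = (175 - 58/98) + 1**2 = (175 - 58*1/98) + 1 = (175 - 29/49) + 1 = 8546/49 + 1 = 8595/49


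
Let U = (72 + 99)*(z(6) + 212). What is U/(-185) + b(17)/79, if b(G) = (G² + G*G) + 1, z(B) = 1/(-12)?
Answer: -11022669/58460 ≈ -188.55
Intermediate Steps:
z(B) = -1/12
b(G) = 1 + 2*G² (b(G) = (G² + G²) + 1 = 2*G² + 1 = 1 + 2*G²)
U = 144951/4 (U = (72 + 99)*(-1/12 + 212) = 171*(2543/12) = 144951/4 ≈ 36238.)
U/(-185) + b(17)/79 = (144951/4)/(-185) + (1 + 2*17²)/79 = (144951/4)*(-1/185) + (1 + 2*289)*(1/79) = -144951/740 + (1 + 578)*(1/79) = -144951/740 + 579*(1/79) = -144951/740 + 579/79 = -11022669/58460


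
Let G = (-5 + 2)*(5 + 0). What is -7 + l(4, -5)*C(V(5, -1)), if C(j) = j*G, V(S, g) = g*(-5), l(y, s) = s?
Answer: 368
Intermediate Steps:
V(S, g) = -5*g
G = -15 (G = -3*5 = -15)
C(j) = -15*j (C(j) = j*(-15) = -15*j)
-7 + l(4, -5)*C(V(5, -1)) = -7 - (-75)*(-5*(-1)) = -7 - (-75)*5 = -7 - 5*(-75) = -7 + 375 = 368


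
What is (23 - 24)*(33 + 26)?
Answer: -59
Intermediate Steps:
(23 - 24)*(33 + 26) = -1*59 = -59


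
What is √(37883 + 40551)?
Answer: √78434 ≈ 280.06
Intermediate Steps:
√(37883 + 40551) = √78434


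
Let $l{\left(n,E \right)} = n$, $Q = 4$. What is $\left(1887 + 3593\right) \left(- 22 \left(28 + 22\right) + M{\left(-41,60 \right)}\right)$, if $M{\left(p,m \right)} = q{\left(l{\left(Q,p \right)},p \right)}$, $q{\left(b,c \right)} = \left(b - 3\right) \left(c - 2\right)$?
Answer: $-6263640$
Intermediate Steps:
$q{\left(b,c \right)} = \left(-3 + b\right) \left(-2 + c\right)$
$M{\left(p,m \right)} = -2 + p$ ($M{\left(p,m \right)} = 6 - 3 p - 8 + 4 p = -2 + p$)
$\left(1887 + 3593\right) \left(- 22 \left(28 + 22\right) + M{\left(-41,60 \right)}\right) = \left(1887 + 3593\right) \left(- 22 \left(28 + 22\right) - 43\right) = 5480 \left(\left(-22\right) 50 - 43\right) = 5480 \left(-1100 - 43\right) = 5480 \left(-1143\right) = -6263640$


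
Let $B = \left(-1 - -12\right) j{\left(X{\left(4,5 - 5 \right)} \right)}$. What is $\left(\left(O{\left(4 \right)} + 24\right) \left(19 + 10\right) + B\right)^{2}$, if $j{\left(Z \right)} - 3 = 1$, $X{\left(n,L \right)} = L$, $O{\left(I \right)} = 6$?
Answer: $835396$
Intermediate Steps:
$j{\left(Z \right)} = 4$ ($j{\left(Z \right)} = 3 + 1 = 4$)
$B = 44$ ($B = \left(-1 - -12\right) 4 = \left(-1 + 12\right) 4 = 11 \cdot 4 = 44$)
$\left(\left(O{\left(4 \right)} + 24\right) \left(19 + 10\right) + B\right)^{2} = \left(\left(6 + 24\right) \left(19 + 10\right) + 44\right)^{2} = \left(30 \cdot 29 + 44\right)^{2} = \left(870 + 44\right)^{2} = 914^{2} = 835396$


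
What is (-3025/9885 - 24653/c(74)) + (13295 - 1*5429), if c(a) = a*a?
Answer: 85105673071/10826052 ≈ 7861.2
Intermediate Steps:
c(a) = a²
(-3025/9885 - 24653/c(74)) + (13295 - 1*5429) = (-3025/9885 - 24653/(74²)) + (13295 - 1*5429) = (-3025*1/9885 - 24653/5476) + (13295 - 5429) = (-605/1977 - 24653*1/5476) + 7866 = (-605/1977 - 24653/5476) + 7866 = -52051961/10826052 + 7866 = 85105673071/10826052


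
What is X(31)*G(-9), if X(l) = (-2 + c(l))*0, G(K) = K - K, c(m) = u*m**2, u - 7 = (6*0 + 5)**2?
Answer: 0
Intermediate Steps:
u = 32 (u = 7 + (6*0 + 5)**2 = 7 + (0 + 5)**2 = 7 + 5**2 = 7 + 25 = 32)
c(m) = 32*m**2
G(K) = 0
X(l) = 0 (X(l) = (-2 + 32*l**2)*0 = 0)
X(31)*G(-9) = 0*0 = 0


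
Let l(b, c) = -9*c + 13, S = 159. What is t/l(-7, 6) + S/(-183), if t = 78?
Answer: -6931/2501 ≈ -2.7713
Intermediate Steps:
l(b, c) = 13 - 9*c
t/l(-7, 6) + S/(-183) = 78/(13 - 9*6) + 159/(-183) = 78/(13 - 54) + 159*(-1/183) = 78/(-41) - 53/61 = 78*(-1/41) - 53/61 = -78/41 - 53/61 = -6931/2501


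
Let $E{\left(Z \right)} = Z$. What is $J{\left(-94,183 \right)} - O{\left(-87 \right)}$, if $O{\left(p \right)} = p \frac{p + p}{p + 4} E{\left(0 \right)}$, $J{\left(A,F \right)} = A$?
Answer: $-94$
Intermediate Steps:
$O{\left(p \right)} = 0$ ($O{\left(p \right)} = p \frac{p + p}{p + 4} \cdot 0 = p \frac{2 p}{4 + p} 0 = \frac{2 p^{2}}{4 + p} 0 = 0$)
$J{\left(-94,183 \right)} - O{\left(-87 \right)} = -94 - 0 = -94 + 0 = -94$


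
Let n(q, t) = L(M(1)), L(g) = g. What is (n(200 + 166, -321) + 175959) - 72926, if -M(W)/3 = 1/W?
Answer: 103030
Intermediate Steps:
M(W) = -3/W
n(q, t) = -3 (n(q, t) = -3/1 = -3*1 = -3)
(n(200 + 166, -321) + 175959) - 72926 = (-3 + 175959) - 72926 = 175956 - 72926 = 103030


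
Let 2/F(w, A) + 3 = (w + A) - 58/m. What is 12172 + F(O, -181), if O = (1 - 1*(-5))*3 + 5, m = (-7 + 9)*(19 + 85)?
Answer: 204160748/16773 ≈ 12172.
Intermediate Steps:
m = 208 (m = 2*104 = 208)
O = 23 (O = (1 + 5)*3 + 5 = 6*3 + 5 = 18 + 5 = 23)
F(w, A) = 2/(-341/104 + A + w) (F(w, A) = 2/(-3 + ((w + A) - 58/208)) = 2/(-3 + ((A + w) - 58*1/208)) = 2/(-3 + ((A + w) - 29/104)) = 2/(-3 + (-29/104 + A + w)) = 2/(-341/104 + A + w))
12172 + F(O, -181) = 12172 + 208/(-341 + 104*(-181) + 104*23) = 12172 + 208/(-341 - 18824 + 2392) = 12172 + 208/(-16773) = 12172 + 208*(-1/16773) = 12172 - 208/16773 = 204160748/16773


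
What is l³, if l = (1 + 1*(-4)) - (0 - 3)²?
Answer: -1728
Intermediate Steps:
l = -12 (l = (1 - 4) - 1*(-3)² = -3 - 1*9 = -3 - 9 = -12)
l³ = (-12)³ = -1728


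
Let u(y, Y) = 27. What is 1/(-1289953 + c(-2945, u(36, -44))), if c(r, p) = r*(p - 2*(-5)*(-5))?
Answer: -1/1222218 ≈ -8.1819e-7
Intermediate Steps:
c(r, p) = r*(-50 + p) (c(r, p) = r*(p + 10*(-5)) = r*(p - 50) = r*(-50 + p))
1/(-1289953 + c(-2945, u(36, -44))) = 1/(-1289953 - 2945*(-50 + 27)) = 1/(-1289953 - 2945*(-23)) = 1/(-1289953 + 67735) = 1/(-1222218) = -1/1222218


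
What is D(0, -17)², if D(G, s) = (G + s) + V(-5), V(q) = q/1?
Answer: 484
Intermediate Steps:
V(q) = q (V(q) = q*1 = q)
D(G, s) = -5 + G + s (D(G, s) = (G + s) - 5 = -5 + G + s)
D(0, -17)² = (-5 + 0 - 17)² = (-22)² = 484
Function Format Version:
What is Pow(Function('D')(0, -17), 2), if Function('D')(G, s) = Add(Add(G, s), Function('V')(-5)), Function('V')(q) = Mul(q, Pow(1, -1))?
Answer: 484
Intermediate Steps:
Function('V')(q) = q (Function('V')(q) = Mul(q, 1) = q)
Function('D')(G, s) = Add(-5, G, s) (Function('D')(G, s) = Add(Add(G, s), -5) = Add(-5, G, s))
Pow(Function('D')(0, -17), 2) = Pow(Add(-5, 0, -17), 2) = Pow(-22, 2) = 484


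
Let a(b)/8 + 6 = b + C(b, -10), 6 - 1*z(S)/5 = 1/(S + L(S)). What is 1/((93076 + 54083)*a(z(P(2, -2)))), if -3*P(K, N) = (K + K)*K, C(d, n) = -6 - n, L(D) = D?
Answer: 2/68134617 ≈ 2.9354e-8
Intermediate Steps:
P(K, N) = -2*K**2/3 (P(K, N) = -(K + K)*K/3 = -2*K*K/3 = -2*K**2/3)
z(S) = 30 - 5/(2*S) (z(S) = 30 - 5/(S + S) = 30 - 5*1/(2*S) = 30 - 5/(2*S))
a(b) = -16 + 8*b (a(b) = -48 + 8*(b + (-6 - 1*(-10))) = -48 + 8*(b + (-6 + 10)) = -48 + 8*(b + 4) = -48 + 8*(4 + b) = -48 + (32 + 8*b) = -16 + 8*b)
1/((93076 + 54083)*a(z(P(2, -2)))) = 1/((93076 + 54083)*(-16 + 8*(30 - 5/(2*((-2/3*2**2)))))) = 1/(147159*(-16 + 8*(30 - 5/(2*((-2/3*4)))))) = 1/(147159*(-16 + 8*(30 - 5/(2*(-8/3))))) = 1/(147159*(-16 + 8*(30 - 5/2*(-3/8)))) = 1/(147159*(-16 + 8*(30 + 15/16))) = 1/(147159*(-16 + 8*(495/16))) = 1/(147159*(-16 + 495/2)) = 1/(147159*(463/2)) = (1/147159)*(2/463) = 2/68134617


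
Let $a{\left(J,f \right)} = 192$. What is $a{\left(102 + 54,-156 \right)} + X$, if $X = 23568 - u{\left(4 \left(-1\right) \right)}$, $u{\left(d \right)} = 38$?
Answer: $23722$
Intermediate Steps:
$X = 23530$ ($X = 23568 - 38 = 23530$)
$a{\left(102 + 54,-156 \right)} + X = 192 + 23530 = 23722$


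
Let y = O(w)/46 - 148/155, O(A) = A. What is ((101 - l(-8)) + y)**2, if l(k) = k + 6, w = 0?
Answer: 250177489/24025 ≈ 10413.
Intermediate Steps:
l(k) = 6 + k
y = -148/155 (y = 0/46 - 148/155 = 0*(1/46) - 148*1/155 = 0 - 148/155 = -148/155 ≈ -0.95484)
((101 - l(-8)) + y)**2 = ((101 - (6 - 8)) - 148/155)**2 = ((101 - 1*(-2)) - 148/155)**2 = ((101 + 2) - 148/155)**2 = (103 - 148/155)**2 = (15817/155)**2 = 250177489/24025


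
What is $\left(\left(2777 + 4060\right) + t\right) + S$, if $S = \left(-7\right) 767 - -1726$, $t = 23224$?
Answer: $26418$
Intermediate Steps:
$S = -3643$ ($S = -5369 + 1726 = -3643$)
$\left(\left(2777 + 4060\right) + t\right) + S = \left(\left(2777 + 4060\right) + 23224\right) - 3643 = \left(6837 + 23224\right) - 3643 = 30061 - 3643 = 26418$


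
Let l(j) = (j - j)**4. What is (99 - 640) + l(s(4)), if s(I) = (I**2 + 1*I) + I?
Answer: -541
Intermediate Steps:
s(I) = I**2 + 2*I (s(I) = (I**2 + I) + I = (I + I**2) + I = I**2 + 2*I)
l(j) = 0 (l(j) = 0**4 = 0)
(99 - 640) + l(s(4)) = (99 - 640) + 0 = -541 + 0 = -541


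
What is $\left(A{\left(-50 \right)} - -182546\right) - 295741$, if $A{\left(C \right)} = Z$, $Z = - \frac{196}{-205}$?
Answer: $- \frac{23204779}{205} \approx -1.1319 \cdot 10^{5}$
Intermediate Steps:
$Z = \frac{196}{205}$ ($Z = \left(-196\right) \left(- \frac{1}{205}\right) = \frac{196}{205} \approx 0.9561$)
$A{\left(C \right)} = \frac{196}{205}$
$\left(A{\left(-50 \right)} - -182546\right) - 295741 = \left(\frac{196}{205} - -182546\right) - 295741 = \left(\frac{196}{205} + 182546\right) - 295741 = \frac{37422126}{205} - 295741 = - \frac{23204779}{205}$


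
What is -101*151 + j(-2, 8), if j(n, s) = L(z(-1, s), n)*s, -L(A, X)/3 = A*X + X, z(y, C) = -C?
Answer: -15587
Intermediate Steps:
L(A, X) = -3*X - 3*A*X (L(A, X) = -3*(A*X + X) = -3*(X + A*X) = -3*X - 3*A*X)
j(n, s) = -3*n*s*(1 - s) (j(n, s) = (-3*n*(1 - s))*s = -3*n*s*(1 - s))
-101*151 + j(-2, 8) = -101*151 + 3*(-2)*8*(-1 + 8) = -15251 + 3*(-2)*8*7 = -15251 - 336 = -15587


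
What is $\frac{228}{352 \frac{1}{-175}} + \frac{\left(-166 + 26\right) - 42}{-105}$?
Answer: $- \frac{147337}{1320} \approx -111.62$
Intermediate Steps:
$\frac{228}{352 \frac{1}{-175}} + \frac{\left(-166 + 26\right) - 42}{-105} = \frac{228}{352 \left(- \frac{1}{175}\right)} + \left(-140 - 42\right) \left(- \frac{1}{105}\right) = \frac{228}{- \frac{352}{175}} - - \frac{26}{15} = 228 \left(- \frac{175}{352}\right) + \frac{26}{15} = - \frac{9975}{88} + \frac{26}{15} = - \frac{147337}{1320}$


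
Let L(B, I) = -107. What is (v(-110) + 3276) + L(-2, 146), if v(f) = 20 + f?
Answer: 3079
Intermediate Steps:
(v(-110) + 3276) + L(-2, 146) = ((20 - 110) + 3276) - 107 = (-90 + 3276) - 107 = 3186 - 107 = 3079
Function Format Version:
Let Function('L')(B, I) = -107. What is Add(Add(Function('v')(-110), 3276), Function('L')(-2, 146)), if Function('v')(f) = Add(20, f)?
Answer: 3079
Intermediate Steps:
Add(Add(Function('v')(-110), 3276), Function('L')(-2, 146)) = Add(Add(Add(20, -110), 3276), -107) = Add(Add(-90, 3276), -107) = Add(3186, -107) = 3079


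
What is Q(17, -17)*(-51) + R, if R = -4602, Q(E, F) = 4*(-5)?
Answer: -3582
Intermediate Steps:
Q(E, F) = -20
Q(17, -17)*(-51) + R = -20*(-51) - 4602 = 1020 - 4602 = -3582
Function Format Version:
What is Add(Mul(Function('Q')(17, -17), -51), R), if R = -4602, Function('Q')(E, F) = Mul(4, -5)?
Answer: -3582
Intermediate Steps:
Function('Q')(E, F) = -20
Add(Mul(Function('Q')(17, -17), -51), R) = Add(Mul(-20, -51), -4602) = Add(1020, -4602) = -3582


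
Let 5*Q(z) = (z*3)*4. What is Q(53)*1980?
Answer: 251856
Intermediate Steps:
Q(z) = 12*z/5 (Q(z) = ((z*3)*4)/5 = ((3*z)*4)/5 = (12*z)/5 = 12*z/5)
Q(53)*1980 = ((12/5)*53)*1980 = (636/5)*1980 = 251856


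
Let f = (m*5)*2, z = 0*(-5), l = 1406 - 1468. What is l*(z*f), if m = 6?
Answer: 0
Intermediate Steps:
l = -62
z = 0
f = 60 (f = (6*5)*2 = 30*2 = 60)
l*(z*f) = -0*60 = -62*0 = 0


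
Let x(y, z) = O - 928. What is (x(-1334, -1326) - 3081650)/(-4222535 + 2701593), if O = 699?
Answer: 3081879/1520942 ≈ 2.0263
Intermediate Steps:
x(y, z) = -229 (x(y, z) = 699 - 928 = -229)
(x(-1334, -1326) - 3081650)/(-4222535 + 2701593) = (-229 - 3081650)/(-4222535 + 2701593) = -3081879/(-1520942) = -3081879*(-1/1520942) = 3081879/1520942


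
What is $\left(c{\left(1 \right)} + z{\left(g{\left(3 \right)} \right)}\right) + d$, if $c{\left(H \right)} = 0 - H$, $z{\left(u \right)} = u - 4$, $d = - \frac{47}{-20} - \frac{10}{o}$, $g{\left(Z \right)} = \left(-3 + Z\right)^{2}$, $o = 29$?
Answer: $- \frac{1737}{580} \approx -2.9948$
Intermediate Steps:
$d = \frac{1163}{580}$ ($d = - \frac{47}{-20} - \frac{10}{29} = \left(-47\right) \left(- \frac{1}{20}\right) - \frac{10}{29} = \frac{47}{20} - \frac{10}{29} = \frac{1163}{580} \approx 2.0052$)
$z{\left(u \right)} = -4 + u$
$c{\left(H \right)} = - H$
$\left(c{\left(1 \right)} + z{\left(g{\left(3 \right)} \right)}\right) + d = \left(\left(-1\right) 1 - \left(4 - \left(-3 + 3\right)^{2}\right)\right) + \frac{1163}{580} = \left(-1 - \left(4 - 0^{2}\right)\right) + \frac{1163}{580} = \left(-1 + \left(-4 + 0\right)\right) + \frac{1163}{580} = \left(-1 - 4\right) + \frac{1163}{580} = -5 + \frac{1163}{580} = - \frac{1737}{580}$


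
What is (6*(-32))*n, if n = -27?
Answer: 5184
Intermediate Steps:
(6*(-32))*n = (6*(-32))*(-27) = -192*(-27) = 5184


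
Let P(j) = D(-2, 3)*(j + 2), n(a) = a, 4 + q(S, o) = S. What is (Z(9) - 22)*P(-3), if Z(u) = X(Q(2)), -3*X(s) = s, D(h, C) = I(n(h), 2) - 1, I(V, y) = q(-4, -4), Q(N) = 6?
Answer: -216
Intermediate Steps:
q(S, o) = -4 + S
I(V, y) = -8 (I(V, y) = -4 - 4 = -8)
D(h, C) = -9 (D(h, C) = -8 - 1 = -9)
X(s) = -s/3
P(j) = -18 - 9*j (P(j) = -9*(j + 2) = -9*(2 + j) = -18 - 9*j)
Z(u) = -2 (Z(u) = -⅓*6 = -2)
(Z(9) - 22)*P(-3) = (-2 - 22)*(-18 - 9*(-3)) = -24*(-18 + 27) = -24*9 = -216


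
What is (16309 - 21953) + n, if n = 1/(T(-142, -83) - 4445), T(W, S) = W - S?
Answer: -25420577/4504 ≈ -5644.0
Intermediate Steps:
n = -1/4504 (n = 1/((-142 - 1*(-83)) - 4445) = 1/((-142 + 83) - 4445) = 1/(-59 - 4445) = 1/(-4504) = -1/4504 ≈ -0.00022202)
(16309 - 21953) + n = (16309 - 21953) - 1/4504 = -5644 - 1/4504 = -25420577/4504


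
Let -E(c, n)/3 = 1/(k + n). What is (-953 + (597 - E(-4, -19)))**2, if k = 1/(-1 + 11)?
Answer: 503463844/3969 ≈ 1.2685e+5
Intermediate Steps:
k = 1/10 ≈ 0.10000
E(c, n) = -3/(1/10 + n)
(-953 + (597 - E(-4, -19)))**2 = (-953 + (597 - (-30)/(1 + 10*(-19))))**2 = (-953 + (597 - (-30)/(1 - 190)))**2 = (-953 + (597 - (-30)/(-189)))**2 = (-953 + (597 - (-30)*(-1)/189))**2 = (-953 + (597 - 1*10/63))**2 = (-953 + (597 - 10/63))**2 = (-953 + 37601/63)**2 = (-22438/63)**2 = 503463844/3969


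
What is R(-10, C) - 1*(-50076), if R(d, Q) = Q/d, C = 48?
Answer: 250356/5 ≈ 50071.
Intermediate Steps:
R(-10, C) - 1*(-50076) = 48/(-10) - 1*(-50076) = 48*(-⅒) + 50076 = -24/5 + 50076 = 250356/5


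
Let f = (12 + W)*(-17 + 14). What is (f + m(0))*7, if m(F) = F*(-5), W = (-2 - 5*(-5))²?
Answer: -11361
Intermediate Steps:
W = 529 (W = (-2 + 25)² = 23² = 529)
m(F) = -5*F
f = -1623 (f = (12 + 529)*(-17 + 14) = 541*(-3) = -1623)
(f + m(0))*7 = (-1623 - 5*0)*7 = (-1623 + 0)*7 = -1623*7 = -11361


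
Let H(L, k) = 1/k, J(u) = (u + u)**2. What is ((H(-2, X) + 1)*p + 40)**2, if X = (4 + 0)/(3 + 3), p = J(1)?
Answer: 2500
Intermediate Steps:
J(u) = 4*u**2 (J(u) = (2*u)**2 = 4*u**2)
p = 4 (p = 4*1**2 = 4*1 = 4)
X = 2/3 (X = 4/6 = 4*(1/6) = 2/3 ≈ 0.66667)
((H(-2, X) + 1)*p + 40)**2 = ((1/(2/3) + 1)*4 + 40)**2 = ((3/2 + 1)*4 + 40)**2 = ((5/2)*4 + 40)**2 = (10 + 40)**2 = 50**2 = 2500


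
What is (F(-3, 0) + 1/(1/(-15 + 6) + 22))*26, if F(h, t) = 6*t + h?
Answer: -15132/197 ≈ -76.812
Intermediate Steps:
F(h, t) = h + 6*t
(F(-3, 0) + 1/(1/(-15 + 6) + 22))*26 = ((-3 + 6*0) + 1/(1/(-15 + 6) + 22))*26 = ((-3 + 0) + 1/(1/(-9) + 22))*26 = (-3 + 1/(-1/9 + 22))*26 = (-3 + 1/(197/9))*26 = (-3 + 9/197)*26 = -582/197*26 = -15132/197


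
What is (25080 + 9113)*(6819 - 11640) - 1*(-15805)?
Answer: -164828648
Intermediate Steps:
(25080 + 9113)*(6819 - 11640) - 1*(-15805) = 34193*(-4821) + 15805 = -164844453 + 15805 = -164828648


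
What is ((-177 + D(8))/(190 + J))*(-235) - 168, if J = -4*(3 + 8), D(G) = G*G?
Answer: 2027/146 ≈ 13.884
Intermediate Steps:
D(G) = G²
J = -44 (J = -4*11 = -44)
((-177 + D(8))/(190 + J))*(-235) - 168 = ((-177 + 8²)/(190 - 44))*(-235) - 168 = ((-177 + 64)/146)*(-235) - 168 = -113*1/146*(-235) - 168 = -113/146*(-235) - 168 = 26555/146 - 168 = 2027/146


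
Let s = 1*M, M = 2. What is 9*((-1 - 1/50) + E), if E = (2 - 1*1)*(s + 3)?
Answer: 1791/50 ≈ 35.820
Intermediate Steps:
s = 2 (s = 1*2 = 2)
E = 5 (E = (2 - 1*1)*(2 + 3) = (2 - 1)*5 = 1*5 = 5)
9*((-1 - 1/50) + E) = 9*((-1 - 1/50) + 5) = 9*(-51/50 + 5) = 9*(199/50) = 1791/50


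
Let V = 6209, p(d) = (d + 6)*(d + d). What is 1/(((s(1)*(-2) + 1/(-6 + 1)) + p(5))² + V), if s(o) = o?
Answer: 25/445746 ≈ 5.6086e-5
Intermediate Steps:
p(d) = 2*d*(6 + d) (p(d) = (6 + d)*(2*d) = 2*d*(6 + d))
1/(((s(1)*(-2) + 1/(-6 + 1)) + p(5))² + V) = 1/(((1*(-2) + 1/(-6 + 1)) + 2*5*(6 + 5))² + 6209) = 1/(((-2 + 1/(-5)) + 2*5*11)² + 6209) = 1/(((-2 - ⅕) + 110)² + 6209) = 1/((-11/5 + 110)² + 6209) = 1/((539/5)² + 6209) = 1/(290521/25 + 6209) = 1/(445746/25) = 25/445746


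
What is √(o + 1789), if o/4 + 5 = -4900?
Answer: I*√17831 ≈ 133.53*I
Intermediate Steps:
o = -19620 (o = -20 + 4*(-4900) = -20 - 19600 = -19620)
√(o + 1789) = √(-19620 + 1789) = √(-17831) = I*√17831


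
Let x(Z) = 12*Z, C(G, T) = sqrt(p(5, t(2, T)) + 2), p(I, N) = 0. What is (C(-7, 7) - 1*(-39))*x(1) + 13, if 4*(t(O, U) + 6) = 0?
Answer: 481 + 12*sqrt(2) ≈ 497.97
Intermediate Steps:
t(O, U) = -6 (t(O, U) = -6 + (1/4)*0 = -6 + 0 = -6)
C(G, T) = sqrt(2) (C(G, T) = sqrt(0 + 2) = sqrt(2))
(C(-7, 7) - 1*(-39))*x(1) + 13 = (sqrt(2) - 1*(-39))*(12*1) + 13 = (sqrt(2) + 39)*12 + 13 = (39 + sqrt(2))*12 + 13 = (468 + 12*sqrt(2)) + 13 = 481 + 12*sqrt(2)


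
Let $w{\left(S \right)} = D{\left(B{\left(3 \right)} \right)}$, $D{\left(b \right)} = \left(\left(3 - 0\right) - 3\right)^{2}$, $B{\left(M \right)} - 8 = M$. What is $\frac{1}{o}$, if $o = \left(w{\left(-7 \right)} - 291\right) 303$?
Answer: $- \frac{1}{88173} \approx -1.1341 \cdot 10^{-5}$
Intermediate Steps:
$B{\left(M \right)} = 8 + M$
$D{\left(b \right)} = 0$ ($D{\left(b \right)} = \left(\left(3 + 0\right) - 3\right)^{2} = \left(3 - 3\right)^{2} = 0^{2} = 0$)
$w{\left(S \right)} = 0$
$o = -88173$ ($o = \left(0 - 291\right) 303 = \left(-291\right) 303 = -88173$)
$\frac{1}{o} = \frac{1}{-88173} = - \frac{1}{88173}$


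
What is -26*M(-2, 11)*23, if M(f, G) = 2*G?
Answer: -13156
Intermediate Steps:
-26*M(-2, 11)*23 = -52*11*23 = -26*22*23 = -572*23 = -13156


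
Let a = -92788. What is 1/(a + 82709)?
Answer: -1/10079 ≈ -9.9216e-5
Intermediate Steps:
1/(a + 82709) = 1/(-92788 + 82709) = 1/(-10079) = -1/10079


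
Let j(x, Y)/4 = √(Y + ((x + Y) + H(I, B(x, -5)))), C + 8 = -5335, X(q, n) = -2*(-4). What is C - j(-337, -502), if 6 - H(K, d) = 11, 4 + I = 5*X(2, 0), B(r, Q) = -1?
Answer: -5343 - 4*I*√1346 ≈ -5343.0 - 146.75*I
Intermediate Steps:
X(q, n) = 8
I = 36 (I = -4 + 5*8 = -4 + 40 = 36)
C = -5343 (C = -8 - 5335 = -5343)
H(K, d) = -5 (H(K, d) = 6 - 1*11 = 6 - 11 = -5)
j(x, Y) = 4*√(-5 + x + 2*Y) (j(x, Y) = 4*√(Y + ((x + Y) - 5)) = 4*√(Y + ((Y + x) - 5)) = 4*√(Y + (-5 + Y + x)) = 4*√(-5 + x + 2*Y))
C - j(-337, -502) = -5343 - 4*√(-5 - 337 + 2*(-502)) = -5343 - 4*√(-5 - 337 - 1004) = -5343 - 4*√(-1346) = -5343 - 4*I*√1346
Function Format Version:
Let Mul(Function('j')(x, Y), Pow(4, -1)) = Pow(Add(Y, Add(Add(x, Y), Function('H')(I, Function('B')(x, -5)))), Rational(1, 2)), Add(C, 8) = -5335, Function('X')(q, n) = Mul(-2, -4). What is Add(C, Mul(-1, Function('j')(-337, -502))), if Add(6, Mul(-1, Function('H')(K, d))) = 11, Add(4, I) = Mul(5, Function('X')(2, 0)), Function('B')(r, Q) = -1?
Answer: Add(-5343, Mul(-4, I, Pow(1346, Rational(1, 2)))) ≈ Add(-5343.0, Mul(-146.75, I))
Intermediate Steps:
Function('X')(q, n) = 8
I = 36 (I = Add(-4, Mul(5, 8)) = Add(-4, 40) = 36)
C = -5343 (C = Add(-8, -5335) = -5343)
Function('H')(K, d) = -5 (Function('H')(K, d) = Add(6, Mul(-1, 11)) = Add(6, -11) = -5)
Function('j')(x, Y) = Mul(4, Pow(Add(-5, x, Mul(2, Y)), Rational(1, 2))) (Function('j')(x, Y) = Mul(4, Pow(Add(Y, Add(Add(x, Y), -5)), Rational(1, 2))) = Mul(4, Pow(Add(Y, Add(Add(Y, x), -5)), Rational(1, 2))) = Mul(4, Pow(Add(Y, Add(-5, Y, x)), Rational(1, 2))) = Mul(4, Pow(Add(-5, x, Mul(2, Y)), Rational(1, 2))))
Add(C, Mul(-1, Function('j')(-337, -502))) = Add(-5343, Mul(-1, Mul(4, Pow(Add(-5, -337, Mul(2, -502)), Rational(1, 2))))) = Add(-5343, Mul(-1, Mul(4, Pow(Add(-5, -337, -1004), Rational(1, 2))))) = Add(-5343, Mul(-1, Mul(4, Pow(-1346, Rational(1, 2))))) = Add(-5343, Mul(-1, Mul(4, Mul(I, Pow(1346, Rational(1, 2)))))) = Add(-5343, Mul(-1, Mul(4, I, Pow(1346, Rational(1, 2))))) = Add(-5343, Mul(-4, I, Pow(1346, Rational(1, 2))))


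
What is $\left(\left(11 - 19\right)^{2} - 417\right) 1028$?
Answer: $-362884$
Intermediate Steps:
$\left(\left(11 - 19\right)^{2} - 417\right) 1028 = \left(\left(-8\right)^{2} - 417\right) 1028 = \left(64 - 417\right) 1028 = \left(-353\right) 1028 = -362884$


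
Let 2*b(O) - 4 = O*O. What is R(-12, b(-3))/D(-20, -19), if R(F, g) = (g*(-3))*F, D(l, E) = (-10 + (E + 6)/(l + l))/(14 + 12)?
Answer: -27040/43 ≈ -628.84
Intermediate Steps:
D(l, E) = -5/13 + (6 + E)/(52*l) (D(l, E) = (-10 + (6 + E)/((2*l)))/26 = (-10 + (6 + E)*(1/(2*l)))*(1/26) = (-10 + (6 + E)/(2*l))*(1/26) = -5/13 + (6 + E)/(52*l))
b(O) = 2 + O**2/2 (b(O) = 2 + (O*O)/2 = 2 + O**2/2)
R(F, g) = -3*F*g (R(F, g) = (-3*g)*F = -3*F*g)
R(-12, b(-3))/D(-20, -19) = (-3*(-12)*(2 + (1/2)*(-3)**2))/(((1/52)*(6 - 19 - 20*(-20))/(-20))) = (-3*(-12)*(2 + (1/2)*9))/(((1/52)*(-1/20)*(6 - 19 + 400))) = (-3*(-12)*(2 + 9/2))/(((1/52)*(-1/20)*387)) = (-3*(-12)*13/2)/(-387/1040) = 234*(-1040/387) = -27040/43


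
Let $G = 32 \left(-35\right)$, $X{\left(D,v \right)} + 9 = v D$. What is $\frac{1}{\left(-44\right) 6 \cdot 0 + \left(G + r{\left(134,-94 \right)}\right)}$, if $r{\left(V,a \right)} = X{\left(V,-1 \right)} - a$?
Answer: $- \frac{1}{1169} \approx -0.00085543$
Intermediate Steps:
$X{\left(D,v \right)} = -9 + D v$ ($X{\left(D,v \right)} = -9 + v D = -9 + D v$)
$r{\left(V,a \right)} = -9 - V - a$ ($r{\left(V,a \right)} = \left(-9 + V \left(-1\right)\right) - a = \left(-9 - V\right) - a = -9 - V - a$)
$G = -1120$
$\frac{1}{\left(-44\right) 6 \cdot 0 + \left(G + r{\left(134,-94 \right)}\right)} = \frac{1}{\left(-44\right) 6 \cdot 0 - 1169} = \frac{1}{\left(-264\right) 0 - 1169} = \frac{1}{0 - 1169} = \frac{1}{-1169} = - \frac{1}{1169}$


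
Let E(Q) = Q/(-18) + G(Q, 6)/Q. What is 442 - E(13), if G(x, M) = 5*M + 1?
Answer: 103039/234 ≈ 440.34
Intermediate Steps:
G(x, M) = 1 + 5*M
E(Q) = 31/Q - Q/18 (E(Q) = Q/(-18) + (1 + 5*6)/Q = Q*(-1/18) + (1 + 30)/Q = -Q/18 + 31/Q = 31/Q - Q/18)
442 - E(13) = 442 - (31/13 - 1/18*13) = 442 - (31*(1/13) - 13/18) = 442 - (31/13 - 13/18) = 442 - 1*389/234 = 442 - 389/234 = 103039/234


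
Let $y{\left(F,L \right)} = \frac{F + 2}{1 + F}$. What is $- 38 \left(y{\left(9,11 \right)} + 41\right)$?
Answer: $- \frac{7999}{5} \approx -1599.8$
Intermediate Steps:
$y{\left(F,L \right)} = \frac{2 + F}{1 + F}$
$- 38 \left(y{\left(9,11 \right)} + 41\right) = - 38 \left(\frac{2 + 9}{1 + 9} + 41\right) = - 38 \left(\frac{1}{10} \cdot 11 + 41\right) = - 38 \left(\frac{11}{10} + 41\right) = \left(-38\right) \frac{421}{10} = - \frac{7999}{5}$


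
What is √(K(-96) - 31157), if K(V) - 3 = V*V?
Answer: I*√21938 ≈ 148.11*I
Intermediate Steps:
K(V) = 3 + V² (K(V) = 3 + V*V = 3 + V²)
√(K(-96) - 31157) = √((3 + (-96)²) - 31157) = √((3 + 9216) - 31157) = √(9219 - 31157) = √(-21938) = I*√21938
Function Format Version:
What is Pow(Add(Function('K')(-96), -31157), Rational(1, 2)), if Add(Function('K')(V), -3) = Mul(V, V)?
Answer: Mul(I, Pow(21938, Rational(1, 2))) ≈ Mul(148.11, I)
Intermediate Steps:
Function('K')(V) = Add(3, Pow(V, 2)) (Function('K')(V) = Add(3, Mul(V, V)) = Add(3, Pow(V, 2)))
Pow(Add(Function('K')(-96), -31157), Rational(1, 2)) = Pow(Add(Add(3, Pow(-96, 2)), -31157), Rational(1, 2)) = Pow(Add(Add(3, 9216), -31157), Rational(1, 2)) = Pow(Add(9219, -31157), Rational(1, 2)) = Pow(-21938, Rational(1, 2)) = Mul(I, Pow(21938, Rational(1, 2)))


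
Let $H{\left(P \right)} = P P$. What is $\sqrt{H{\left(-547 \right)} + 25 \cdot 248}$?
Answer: $\sqrt{305409} \approx 552.64$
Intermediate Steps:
$H{\left(P \right)} = P^{2}$
$\sqrt{H{\left(-547 \right)} + 25 \cdot 248} = \sqrt{\left(-547\right)^{2} + 25 \cdot 248} = \sqrt{299209 + 6200} = \sqrt{305409}$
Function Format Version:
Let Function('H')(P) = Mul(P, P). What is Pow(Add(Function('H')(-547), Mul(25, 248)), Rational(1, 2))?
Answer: Pow(305409, Rational(1, 2)) ≈ 552.64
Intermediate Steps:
Function('H')(P) = Pow(P, 2)
Pow(Add(Function('H')(-547), Mul(25, 248)), Rational(1, 2)) = Pow(Add(Pow(-547, 2), Mul(25, 248)), Rational(1, 2)) = Pow(Add(299209, 6200), Rational(1, 2)) = Pow(305409, Rational(1, 2))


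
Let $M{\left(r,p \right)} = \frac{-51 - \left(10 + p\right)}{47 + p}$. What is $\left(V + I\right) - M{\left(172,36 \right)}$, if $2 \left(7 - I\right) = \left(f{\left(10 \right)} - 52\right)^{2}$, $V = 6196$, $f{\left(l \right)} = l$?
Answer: $\frac{441740}{83} \approx 5322.2$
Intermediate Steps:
$M{\left(r,p \right)} = \frac{-61 - p}{47 + p}$
$I = -875$ ($I = 7 - \frac{\left(10 - 52\right)^{2}}{2} = 7 - \frac{\left(-42\right)^{2}}{2} = 7 - 882 = -875$)
$\left(V + I\right) - M{\left(172,36 \right)} = \left(6196 - 875\right) - \frac{-61 - 36}{47 + 36} = 5321 - \frac{-61 - 36}{83} = 5321 - \frac{1}{83} \left(-97\right) = 5321 - - \frac{97}{83} = 5321 + \frac{97}{83} = \frac{441740}{83}$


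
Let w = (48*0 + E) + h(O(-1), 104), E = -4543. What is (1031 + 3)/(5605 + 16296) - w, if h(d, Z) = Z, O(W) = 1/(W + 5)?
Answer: 8838143/1991 ≈ 4439.0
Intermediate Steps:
O(W) = 1/(5 + W)
w = -4439 (w = (48*0 - 4543) + 104 = (0 - 4543) + 104 = -4543 + 104 = -4439)
(1031 + 3)/(5605 + 16296) - w = (1031 + 3)/(5605 + 16296) - 1*(-4439) = 1034/21901 + 4439 = 1034*(1/21901) + 4439 = 94/1991 + 4439 = 8838143/1991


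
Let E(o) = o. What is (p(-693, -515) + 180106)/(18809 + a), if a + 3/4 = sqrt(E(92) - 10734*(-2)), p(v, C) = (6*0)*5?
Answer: 54199658792/5659659329 - 40343744*sqrt(110)/5659659329 ≈ 9.5017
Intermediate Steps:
p(v, C) = 0 (p(v, C) = 0*5 = 0)
a = -3/4 + 14*sqrt(110) (a = -3/4 + sqrt(92 - 10734*(-2)) = -3/4 + sqrt(92 + 21468) = -3/4 + sqrt(21560) = -3/4 + 14*sqrt(110) ≈ 146.08)
(p(-693, -515) + 180106)/(18809 + a) = (0 + 180106)/(18809 + (-3/4 + 14*sqrt(110))) = 180106/(75233/4 + 14*sqrt(110))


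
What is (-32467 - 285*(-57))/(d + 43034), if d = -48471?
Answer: 16222/5437 ≈ 2.9836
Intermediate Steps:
(-32467 - 285*(-57))/(d + 43034) = (-32467 - 285*(-57))/(-48471 + 43034) = (-32467 + 16245)/(-5437) = -16222*(-1/5437) = 16222/5437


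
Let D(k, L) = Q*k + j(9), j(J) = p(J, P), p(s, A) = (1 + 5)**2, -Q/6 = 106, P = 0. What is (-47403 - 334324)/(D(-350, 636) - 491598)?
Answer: 381727/268962 ≈ 1.4193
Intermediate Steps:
Q = -636 (Q = -6*106 = -636)
p(s, A) = 36 (p(s, A) = 6**2 = 36)
j(J) = 36
D(k, L) = 36 - 636*k (D(k, L) = -636*k + 36 = 36 - 636*k)
(-47403 - 334324)/(D(-350, 636) - 491598) = (-47403 - 334324)/((36 - 636*(-350)) - 491598) = -381727/((36 + 222600) - 491598) = -381727/(222636 - 491598) = -381727/(-268962) = -381727*(-1/268962) = 381727/268962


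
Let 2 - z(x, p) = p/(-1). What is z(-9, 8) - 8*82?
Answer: -646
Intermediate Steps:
z(x, p) = 2 + p (z(x, p) = 2 - p/(-1) = 2 - p*(-1) = 2 - (-1)*p = 2 + p)
z(-9, 8) - 8*82 = (2 + 8) - 8*82 = 10 - 656 = -646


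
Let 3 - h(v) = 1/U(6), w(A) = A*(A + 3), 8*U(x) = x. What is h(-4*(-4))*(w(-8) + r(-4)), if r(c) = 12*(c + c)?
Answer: -280/3 ≈ -93.333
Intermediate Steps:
U(x) = x/8
w(A) = A*(3 + A)
r(c) = 24*c (r(c) = 12*(2*c) = 24*c)
h(v) = 5/3 (h(v) = 3 - 1/((⅛)*6) = 3 - 1/¾ = 3 - 1*4/3 = 3 - 4/3 = 5/3)
h(-4*(-4))*(w(-8) + r(-4)) = 5*(-8*(3 - 8) + 24*(-4))/3 = 5*(-8*(-5) - 96)/3 = 5*(40 - 96)/3 = (5/3)*(-56) = -280/3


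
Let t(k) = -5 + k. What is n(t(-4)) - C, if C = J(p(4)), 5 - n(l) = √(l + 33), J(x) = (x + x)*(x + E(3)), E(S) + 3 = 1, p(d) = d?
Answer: -11 - 2*√6 ≈ -15.899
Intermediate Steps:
E(S) = -2 (E(S) = -3 + 1 = -2)
J(x) = 2*x*(-2 + x) (J(x) = (x + x)*(x - 2) = (2*x)*(-2 + x) = 2*x*(-2 + x))
n(l) = 5 - √(33 + l) (n(l) = 5 - √(l + 33) = 5 - √(33 + l))
C = 16 (C = 2*4*(-2 + 4) = 2*4*2 = 16)
n(t(-4)) - C = (5 - √(33 + (-5 - 4))) - 1*16 = (5 - √(33 - 9)) - 16 = (5 - √24) - 16 = (5 - 2*√6) - 16 = -11 - 2*√6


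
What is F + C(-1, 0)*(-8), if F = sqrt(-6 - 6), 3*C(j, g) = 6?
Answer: -16 + 2*I*sqrt(3) ≈ -16.0 + 3.4641*I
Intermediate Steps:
C(j, g) = 2 (C(j, g) = (1/3)*6 = 2)
F = 2*I*sqrt(3) (F = sqrt(-12) = 2*I*sqrt(3) ≈ 3.4641*I)
F + C(-1, 0)*(-8) = 2*I*sqrt(3) + 2*(-8) = 2*I*sqrt(3) - 16 = -16 + 2*I*sqrt(3)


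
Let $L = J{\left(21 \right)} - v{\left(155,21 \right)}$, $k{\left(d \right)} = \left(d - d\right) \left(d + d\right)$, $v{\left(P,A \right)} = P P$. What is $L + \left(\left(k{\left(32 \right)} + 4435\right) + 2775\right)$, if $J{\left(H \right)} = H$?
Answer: $-16794$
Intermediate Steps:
$v{\left(P,A \right)} = P^{2}$
$k{\left(d \right)} = 0$ ($k{\left(d \right)} = 0 \cdot 2 d = 0$)
$L = -24004$ ($L = 21 - 155^{2} = 21 - 24025 = -24004$)
$L + \left(\left(k{\left(32 \right)} + 4435\right) + 2775\right) = -24004 + \left(\left(0 + 4435\right) + 2775\right) = -24004 + \left(4435 + 2775\right) = -24004 + 7210 = -16794$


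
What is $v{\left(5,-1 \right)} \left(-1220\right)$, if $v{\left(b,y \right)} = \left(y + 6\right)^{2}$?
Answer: $-30500$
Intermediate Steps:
$v{\left(b,y \right)} = \left(6 + y\right)^{2}$
$v{\left(5,-1 \right)} \left(-1220\right) = \left(6 - 1\right)^{2} \left(-1220\right) = 5^{2} \left(-1220\right) = 25 \left(-1220\right) = -30500$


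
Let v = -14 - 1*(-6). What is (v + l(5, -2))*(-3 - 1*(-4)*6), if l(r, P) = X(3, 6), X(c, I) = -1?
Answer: -189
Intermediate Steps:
l(r, P) = -1
v = -8 (v = -14 + 6 = -8)
(v + l(5, -2))*(-3 - 1*(-4)*6) = (-8 - 1)*(-3 - 1*(-4)*6) = -9*(-3 - (-4)*6) = -9*(-3 - 1*(-24)) = -9*(-3 + 24) = -9*21 = -189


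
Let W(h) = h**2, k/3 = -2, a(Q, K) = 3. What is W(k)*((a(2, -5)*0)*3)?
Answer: 0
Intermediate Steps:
k = -6 (k = 3*(-2) = -6)
W(k)*((a(2, -5)*0)*3) = (-6)**2*((3*0)*3) = 36*(0*3) = 36*0 = 0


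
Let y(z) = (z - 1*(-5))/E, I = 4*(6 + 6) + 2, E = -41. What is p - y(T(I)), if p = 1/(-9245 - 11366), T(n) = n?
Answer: 1133564/845051 ≈ 1.3414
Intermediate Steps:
I = 50 (I = 4*12 + 2 = 48 + 2 = 50)
y(z) = -5/41 - z/41 (y(z) = (z - 1*(-5))/(-41) = (z + 5)*(-1/41) = (5 + z)*(-1/41) = -5/41 - z/41)
p = -1/20611 (p = 1/(-20611) = -1/20611 ≈ -4.8518e-5)
p - y(T(I)) = -1/20611 - (-5/41 - 1/41*50) = -1/20611 - (-5/41 - 50/41) = -1/20611 - 1*(-55/41) = -1/20611 + 55/41 = 1133564/845051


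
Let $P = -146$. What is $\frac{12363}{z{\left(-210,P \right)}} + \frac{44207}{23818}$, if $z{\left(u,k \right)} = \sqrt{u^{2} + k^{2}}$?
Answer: $\frac{44207}{23818} + \frac{951 \sqrt{16354}}{2516} \approx 50.193$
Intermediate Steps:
$z{\left(u,k \right)} = \sqrt{k^{2} + u^{2}}$
$\frac{12363}{z{\left(-210,P \right)}} + \frac{44207}{23818} = \frac{12363}{\sqrt{\left(-146\right)^{2} + \left(-210\right)^{2}}} + \frac{44207}{23818} = \frac{12363}{\sqrt{21316 + 44100}} + 44207 \cdot \frac{1}{23818} = \frac{12363}{\sqrt{65416}} + \frac{44207}{23818} = \frac{12363}{2 \sqrt{16354}} + \frac{44207}{23818} = 12363 \frac{\sqrt{16354}}{32708} + \frac{44207}{23818} = \frac{951 \sqrt{16354}}{2516} + \frac{44207}{23818} = \frac{44207}{23818} + \frac{951 \sqrt{16354}}{2516}$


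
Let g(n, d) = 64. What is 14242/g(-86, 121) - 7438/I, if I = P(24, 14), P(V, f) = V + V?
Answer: 6487/96 ≈ 67.573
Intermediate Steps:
P(V, f) = 2*V
I = 48 (I = 2*24 = 48)
14242/g(-86, 121) - 7438/I = 14242/64 - 7438/48 = 14242*(1/64) - 7438*1/48 = 7121/32 - 3719/24 = 6487/96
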